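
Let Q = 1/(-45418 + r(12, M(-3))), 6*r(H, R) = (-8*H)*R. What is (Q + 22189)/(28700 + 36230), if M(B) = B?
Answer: 1006714929/2945874100 ≈ 0.34174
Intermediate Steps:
r(H, R) = -4*H*R/3 (r(H, R) = ((-8*H)*R)/6 = (-8*H*R)/6 = -4*H*R/3)
Q = -1/45370 (Q = 1/(-45418 - 4/3*12*(-3)) = 1/(-45418 + 48) = 1/(-45370) = -1/45370 ≈ -2.2041e-5)
(Q + 22189)/(28700 + 36230) = (-1/45370 + 22189)/(28700 + 36230) = (1006714929/45370)/64930 = (1006714929/45370)*(1/64930) = 1006714929/2945874100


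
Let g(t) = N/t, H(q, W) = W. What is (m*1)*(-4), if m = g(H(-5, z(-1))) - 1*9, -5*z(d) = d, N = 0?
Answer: 36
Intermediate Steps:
z(d) = -d/5
g(t) = 0 (g(t) = 0/t = 0)
m = -9 (m = 0 - 1*9 = 0 - 9 = -9)
(m*1)*(-4) = -9*1*(-4) = -9*(-4) = 36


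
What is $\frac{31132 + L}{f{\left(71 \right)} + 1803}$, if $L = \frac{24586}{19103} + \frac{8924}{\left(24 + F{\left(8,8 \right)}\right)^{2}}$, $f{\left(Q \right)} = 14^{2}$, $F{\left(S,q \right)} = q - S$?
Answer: $\frac{85685061001}{5498913168} \approx 15.582$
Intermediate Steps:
$f{\left(Q \right)} = 196$
$L = \frac{46159177}{2750832}$ ($L = \frac{24586}{19103} + \frac{8924}{\left(24 + \left(8 - 8\right)\right)^{2}} = 24586 \cdot \frac{1}{19103} + \frac{8924}{\left(24 + \left(8 - 8\right)\right)^{2}} = \frac{24586}{19103} + \frac{8924}{\left(24 + 0\right)^{2}} = \frac{24586}{19103} + \frac{8924}{24^{2}} = \frac{24586}{19103} + \frac{8924}{576} = \frac{24586}{19103} + 8924 \cdot \frac{1}{576} = \frac{24586}{19103} + \frac{2231}{144} = \frac{46159177}{2750832} \approx 16.78$)
$\frac{31132 + L}{f{\left(71 \right)} + 1803} = \frac{31132 + \frac{46159177}{2750832}}{196 + 1803} = \frac{85685061001}{2750832 \cdot 1999} = \frac{85685061001}{2750832} \cdot \frac{1}{1999} = \frac{85685061001}{5498913168}$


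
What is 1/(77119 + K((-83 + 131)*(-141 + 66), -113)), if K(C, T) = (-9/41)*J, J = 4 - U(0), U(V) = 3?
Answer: 41/3161870 ≈ 1.2967e-5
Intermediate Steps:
J = 1 (J = 4 - 1*3 = 4 - 3 = 1)
K(C, T) = -9/41 (K(C, T) = -9/41*1 = -9/41)
1/(77119 + K((-83 + 131)*(-141 + 66), -113)) = 1/(77119 - 9/41) = 1/(3161870/41) = 41/3161870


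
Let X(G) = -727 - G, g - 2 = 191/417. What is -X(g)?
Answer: 304184/417 ≈ 729.46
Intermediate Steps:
g = 1025/417 (g = 2 + 191/417 = 1025/417 ≈ 2.4580)
-X(g) = -(-727 - 1*1025/417) = -(-727 - 1025/417) = -1*(-304184/417) = 304184/417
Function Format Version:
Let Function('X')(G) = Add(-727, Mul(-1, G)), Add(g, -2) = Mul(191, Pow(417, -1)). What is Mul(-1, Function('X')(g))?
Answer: Rational(304184, 417) ≈ 729.46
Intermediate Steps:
g = Rational(1025, 417) (g = Add(2, Mul(191, Pow(417, -1))) = Add(2, Mul(191, Rational(1, 417))) = Add(2, Rational(191, 417)) = Rational(1025, 417) ≈ 2.4580)
Mul(-1, Function('X')(g)) = Mul(-1, Add(-727, Mul(-1, Rational(1025, 417)))) = Mul(-1, Add(-727, Rational(-1025, 417))) = Mul(-1, Rational(-304184, 417)) = Rational(304184, 417)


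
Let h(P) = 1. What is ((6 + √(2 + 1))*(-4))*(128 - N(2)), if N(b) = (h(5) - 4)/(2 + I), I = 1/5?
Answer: -34152/11 - 5692*√3/11 ≈ -4001.0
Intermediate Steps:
I = ⅕ ≈ 0.20000
N(b) = -15/11 (N(b) = (1 - 4)/(2 + ⅕) = -3/11/5 = -3*5/11 = -15/11)
((6 + √(2 + 1))*(-4))*(128 - N(2)) = ((6 + √(2 + 1))*(-4))*(128 - 1*(-15/11)) = ((6 + √3)*(-4))*(128 + 15/11) = (-24 - 4*√3)*(1423/11) = -34152/11 - 5692*√3/11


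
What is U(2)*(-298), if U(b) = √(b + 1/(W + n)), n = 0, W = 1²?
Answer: -298*√3 ≈ -516.15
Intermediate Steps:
W = 1
U(b) = √(1 + b) (U(b) = √(b + 1/(1 + 0)) = √(b + 1/1) = √(b + 1) = √(1 + b))
U(2)*(-298) = √(1 + 2)*(-298) = √3*(-298) = -298*√3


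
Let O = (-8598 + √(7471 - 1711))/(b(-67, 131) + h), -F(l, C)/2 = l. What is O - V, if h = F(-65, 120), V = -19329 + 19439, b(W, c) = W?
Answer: -5176/21 + 8*√10/21 ≈ -245.27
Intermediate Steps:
F(l, C) = -2*l
V = 110
h = 130 (h = -2*(-65) = 130)
O = -2866/21 + 8*√10/21 (O = (-8598 + √(7471 - 1711))/(-67 + 130) = (-8598 + √5760)/63 = (-8598 + 24*√10)*(1/63) = -2866/21 + 8*√10/21 ≈ -135.27)
O - V = (-2866/21 + 8*√10/21) - 1*110 = (-2866/21 + 8*√10/21) - 110 = -5176/21 + 8*√10/21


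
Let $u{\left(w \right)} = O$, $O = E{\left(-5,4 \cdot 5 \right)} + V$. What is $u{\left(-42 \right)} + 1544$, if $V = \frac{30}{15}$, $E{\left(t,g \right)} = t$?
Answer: $1541$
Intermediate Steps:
$V = 2$ ($V = 30 \cdot \frac{1}{15} = 2$)
$O = -3$ ($O = -5 + 2 = -3$)
$u{\left(w \right)} = -3$
$u{\left(-42 \right)} + 1544 = -3 + 1544 = 1541$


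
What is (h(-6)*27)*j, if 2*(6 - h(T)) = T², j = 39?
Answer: -12636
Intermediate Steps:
h(T) = 6 - T²/2
(h(-6)*27)*j = ((6 - ½*(-6)²)*27)*39 = ((6 - ½*36)*27)*39 = ((6 - 18)*27)*39 = -12*27*39 = -324*39 = -12636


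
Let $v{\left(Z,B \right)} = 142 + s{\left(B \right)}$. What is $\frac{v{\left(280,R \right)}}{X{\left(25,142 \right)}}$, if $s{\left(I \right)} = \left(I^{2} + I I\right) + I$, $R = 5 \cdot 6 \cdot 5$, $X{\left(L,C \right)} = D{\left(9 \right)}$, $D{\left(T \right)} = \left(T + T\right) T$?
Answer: $\frac{22646}{81} \approx 279.58$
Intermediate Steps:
$D{\left(T \right)} = 2 T^{2}$ ($D{\left(T \right)} = 2 T T = 2 T^{2}$)
$X{\left(L,C \right)} = 162$ ($X{\left(L,C \right)} = 2 \cdot 9^{2} = 2 \cdot 81 = 162$)
$R = 150$ ($R = 30 \cdot 5 = 150$)
$s{\left(I \right)} = I + 2 I^{2}$ ($s{\left(I \right)} = \left(I^{2} + I^{2}\right) + I = 2 I^{2} + I = I + 2 I^{2}$)
$v{\left(Z,B \right)} = 142 + B \left(1 + 2 B\right)$
$\frac{v{\left(280,R \right)}}{X{\left(25,142 \right)}} = \frac{142 + 150 \left(1 + 2 \cdot 150\right)}{162} = \left(142 + 150 \left(1 + 300\right)\right) \frac{1}{162} = \left(142 + 150 \cdot 301\right) \frac{1}{162} = \left(142 + 45150\right) \frac{1}{162} = 45292 \cdot \frac{1}{162} = \frac{22646}{81}$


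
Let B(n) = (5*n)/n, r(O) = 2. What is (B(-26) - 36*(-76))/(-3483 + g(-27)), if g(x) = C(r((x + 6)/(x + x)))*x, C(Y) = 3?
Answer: -2741/3564 ≈ -0.76908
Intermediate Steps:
B(n) = 5
g(x) = 3*x
(B(-26) - 36*(-76))/(-3483 + g(-27)) = (5 - 36*(-76))/(-3483 + 3*(-27)) = (5 + 2736)/(-3483 - 81) = 2741/(-3564) = 2741*(-1/3564) = -2741/3564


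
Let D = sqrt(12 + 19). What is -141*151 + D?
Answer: -21291 + sqrt(31) ≈ -21285.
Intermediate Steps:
D = sqrt(31) ≈ 5.5678
-141*151 + D = -141*151 + sqrt(31) = -21291 + sqrt(31)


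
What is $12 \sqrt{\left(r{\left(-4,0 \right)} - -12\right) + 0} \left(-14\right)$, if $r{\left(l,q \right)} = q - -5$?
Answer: $- 168 \sqrt{17} \approx -692.68$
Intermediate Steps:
$r{\left(l,q \right)} = 5 + q$ ($r{\left(l,q \right)} = q + 5 = 5 + q$)
$12 \sqrt{\left(r{\left(-4,0 \right)} - -12\right) + 0} \left(-14\right) = 12 \sqrt{\left(\left(5 + 0\right) - -12\right) + 0} \left(-14\right) = 12 \sqrt{\left(5 + 12\right) + 0} \left(-14\right) = 12 \sqrt{17 + 0} \left(-14\right) = 12 \sqrt{17} \left(-14\right) = - 168 \sqrt{17}$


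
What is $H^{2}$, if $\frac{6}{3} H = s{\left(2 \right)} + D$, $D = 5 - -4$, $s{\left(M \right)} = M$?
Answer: $\frac{121}{4} \approx 30.25$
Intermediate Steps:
$D = 9$ ($D = 5 + 4 = 9$)
$H = \frac{11}{2}$ ($H = \frac{2 + 9}{2} = \frac{1}{2} \cdot 11 = \frac{11}{2} \approx 5.5$)
$H^{2} = \left(\frac{11}{2}\right)^{2} = \frac{121}{4}$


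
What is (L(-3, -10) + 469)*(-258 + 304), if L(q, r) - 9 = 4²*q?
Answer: 19780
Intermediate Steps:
L(q, r) = 9 + 16*q (L(q, r) = 9 + 4²*q = 9 + 16*q)
(L(-3, -10) + 469)*(-258 + 304) = ((9 + 16*(-3)) + 469)*(-258 + 304) = ((9 - 48) + 469)*46 = (-39 + 469)*46 = 430*46 = 19780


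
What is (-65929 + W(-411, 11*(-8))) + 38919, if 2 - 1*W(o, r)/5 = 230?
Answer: -28150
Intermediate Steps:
W(o, r) = -1140 (W(o, r) = 10 - 5*230 = 10 - 1150 = -1140)
(-65929 + W(-411, 11*(-8))) + 38919 = (-65929 - 1140) + 38919 = -67069 + 38919 = -28150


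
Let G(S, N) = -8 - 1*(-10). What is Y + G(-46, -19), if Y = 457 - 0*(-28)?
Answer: 459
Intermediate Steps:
G(S, N) = 2 (G(S, N) = -8 + 10 = 2)
Y = 457 (Y = 457 - 1*0 = 457 + 0 = 457)
Y + G(-46, -19) = 457 + 2 = 459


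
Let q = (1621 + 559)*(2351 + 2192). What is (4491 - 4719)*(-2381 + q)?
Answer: -2257509852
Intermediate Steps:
q = 9903740 (q = 2180*4543 = 9903740)
(4491 - 4719)*(-2381 + q) = (4491 - 4719)*(-2381 + 9903740) = -228*9901359 = -2257509852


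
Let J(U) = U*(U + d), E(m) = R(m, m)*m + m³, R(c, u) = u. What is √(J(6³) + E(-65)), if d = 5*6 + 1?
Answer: 2*I*√54262 ≈ 465.88*I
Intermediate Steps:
d = 31 (d = 30 + 1 = 31)
E(m) = m² + m³ (E(m) = m*m + m³ = m² + m³)
J(U) = U*(31 + U) (J(U) = U*(U + 31) = U*(31 + U))
√(J(6³) + E(-65)) = √(6³*(31 + 6³) + (-65)²*(1 - 65)) = √(216*(31 + 216) + 4225*(-64)) = √(216*247 - 270400) = √(53352 - 270400) = √(-217048) = 2*I*√54262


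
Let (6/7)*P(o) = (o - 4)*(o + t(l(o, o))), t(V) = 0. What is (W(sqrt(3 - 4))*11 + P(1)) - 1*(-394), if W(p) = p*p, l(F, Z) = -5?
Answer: 759/2 ≈ 379.50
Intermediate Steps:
W(p) = p**2
P(o) = 7*o*(-4 + o)/6 (P(o) = 7*((o - 4)*(o + 0))/6 = 7*((-4 + o)*o)/6 = 7*(o*(-4 + o))/6 = 7*o*(-4 + o)/6)
(W(sqrt(3 - 4))*11 + P(1)) - 1*(-394) = ((sqrt(3 - 4))**2*11 + (7/6)*1*(-4 + 1)) - 1*(-394) = ((sqrt(-1))**2*11 + (7/6)*1*(-3)) + 394 = (I**2*11 - 7/2) + 394 = (-1*11 - 7/2) + 394 = (-11 - 7/2) + 394 = -29/2 + 394 = 759/2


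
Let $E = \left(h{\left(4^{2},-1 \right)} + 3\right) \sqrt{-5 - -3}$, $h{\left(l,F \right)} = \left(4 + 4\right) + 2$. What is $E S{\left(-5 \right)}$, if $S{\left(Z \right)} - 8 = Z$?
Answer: $39 i \sqrt{2} \approx 55.154 i$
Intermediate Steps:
$h{\left(l,F \right)} = 10$ ($h{\left(l,F \right)} = 8 + 2 = 10$)
$S{\left(Z \right)} = 8 + Z$
$E = 13 i \sqrt{2}$ ($E = \left(10 + 3\right) \sqrt{-5 - -3} = 13 \sqrt{-5 + 3} = 13 \sqrt{-2} = 13 i \sqrt{2} \approx 18.385 i$)
$E S{\left(-5 \right)} = 13 i \sqrt{2} \left(8 - 5\right) = 13 i \sqrt{2} \cdot 3 = 39 i \sqrt{2}$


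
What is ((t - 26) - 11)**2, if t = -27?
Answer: 4096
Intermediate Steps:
((t - 26) - 11)**2 = ((-27 - 26) - 11)**2 = (-53 - 11)**2 = (-64)**2 = 4096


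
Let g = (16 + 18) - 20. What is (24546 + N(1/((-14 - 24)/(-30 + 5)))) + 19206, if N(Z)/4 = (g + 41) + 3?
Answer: 43984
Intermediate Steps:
g = 14 (g = 34 - 20 = 14)
N(Z) = 232 (N(Z) = 4*((14 + 41) + 3) = 4*(55 + 3) = 4*58 = 232)
(24546 + N(1/((-14 - 24)/(-30 + 5)))) + 19206 = (24546 + 232) + 19206 = 24778 + 19206 = 43984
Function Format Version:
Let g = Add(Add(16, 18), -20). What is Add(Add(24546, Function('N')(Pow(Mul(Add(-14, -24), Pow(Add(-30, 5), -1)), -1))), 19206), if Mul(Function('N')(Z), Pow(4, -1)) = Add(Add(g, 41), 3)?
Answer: 43984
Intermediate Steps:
g = 14 (g = Add(34, -20) = 14)
Function('N')(Z) = 232 (Function('N')(Z) = Mul(4, Add(Add(14, 41), 3)) = Mul(4, Add(55, 3)) = Mul(4, 58) = 232)
Add(Add(24546, Function('N')(Pow(Mul(Add(-14, -24), Pow(Add(-30, 5), -1)), -1))), 19206) = Add(Add(24546, 232), 19206) = Add(24778, 19206) = 43984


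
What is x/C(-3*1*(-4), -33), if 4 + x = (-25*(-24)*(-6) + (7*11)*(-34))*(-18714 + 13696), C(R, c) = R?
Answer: 2600160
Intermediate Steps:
x = 31201920 (x = -4 + (-25*(-24)*(-6) + (7*11)*(-34))*(-18714 + 13696) = -4 + (600*(-6) + 77*(-34))*(-5018) = -4 + (-3600 - 2618)*(-5018) = -4 - 6218*(-5018) = -4 + 31201924 = 31201920)
x/C(-3*1*(-4), -33) = 31201920/((-3*1*(-4))) = 31201920/((-3*(-4))) = 31201920/12 = 31201920*(1/12) = 2600160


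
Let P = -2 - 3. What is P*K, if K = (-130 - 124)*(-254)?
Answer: -322580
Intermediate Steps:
K = 64516 (K = -254*(-254) = 64516)
P = -5
P*K = -5*64516 = -322580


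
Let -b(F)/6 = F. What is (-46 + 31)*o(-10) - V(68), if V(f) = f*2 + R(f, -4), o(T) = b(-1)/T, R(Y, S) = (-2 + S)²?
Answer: -163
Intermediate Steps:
b(F) = -6*F
o(T) = 6/T (o(T) = (-6*(-1))/T = 6/T)
V(f) = 36 + 2*f (V(f) = f*2 + (-2 - 4)² = 2*f + (-6)² = 2*f + 36 = 36 + 2*f)
(-46 + 31)*o(-10) - V(68) = (-46 + 31)*(6/(-10)) - (36 + 2*68) = -90*(-1)/10 - (36 + 136) = -15*(-⅗) - 1*172 = 9 - 172 = -163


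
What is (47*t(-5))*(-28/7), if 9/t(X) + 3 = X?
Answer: 423/2 ≈ 211.50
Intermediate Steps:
t(X) = 9/(-3 + X)
(47*t(-5))*(-28/7) = (47*(9/(-3 - 5)))*(-28/7) = (47*(9/(-8)))*(-28*⅐) = (47*(9*(-⅛)))*(-4) = (47*(-9/8))*(-4) = -423/8*(-4) = 423/2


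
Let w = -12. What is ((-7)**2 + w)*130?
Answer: 4810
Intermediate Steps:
((-7)**2 + w)*130 = ((-7)**2 - 12)*130 = (49 - 12)*130 = 37*130 = 4810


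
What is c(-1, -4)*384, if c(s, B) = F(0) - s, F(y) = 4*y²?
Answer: 384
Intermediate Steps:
c(s, B) = -s (c(s, B) = 4*0² - s = 4*0 - s = 0 - s = -s)
c(-1, -4)*384 = -1*(-1)*384 = 1*384 = 384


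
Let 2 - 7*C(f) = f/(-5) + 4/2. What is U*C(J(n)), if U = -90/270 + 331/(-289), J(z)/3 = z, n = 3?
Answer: -3846/10115 ≈ -0.38023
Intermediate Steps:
J(z) = 3*z
C(f) = f/35 (C(f) = 2/7 - (f/(-5) + 4/2)/7 = 2/7 - (f*(-⅕) + 4*(½))/7 = 2/7 - (-f/5 + 2)/7 = 2/7 - (2 - f/5)/7 = 2/7 + (-2/7 + f/35) = f/35)
U = -1282/867 (U = -90*1/270 + 331*(-1/289) = -⅓ - 331/289 = -1282/867 ≈ -1.4787)
U*C(J(n)) = -1282*3*3/30345 = -1282*9/30345 = -1282/867*9/35 = -3846/10115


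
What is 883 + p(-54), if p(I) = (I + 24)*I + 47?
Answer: 2550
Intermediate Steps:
p(I) = 47 + I*(24 + I) (p(I) = (24 + I)*I + 47 = I*(24 + I) + 47 = 47 + I*(24 + I))
883 + p(-54) = 883 + (47 + (-54)² + 24*(-54)) = 883 + (47 + 2916 - 1296) = 883 + 1667 = 2550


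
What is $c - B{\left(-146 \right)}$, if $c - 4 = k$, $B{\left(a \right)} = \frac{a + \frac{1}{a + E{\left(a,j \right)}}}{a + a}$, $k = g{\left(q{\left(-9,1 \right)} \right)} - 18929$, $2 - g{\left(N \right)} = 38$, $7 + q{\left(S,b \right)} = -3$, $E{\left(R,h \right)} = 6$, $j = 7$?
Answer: $- \frac{775146121}{40880} \approx -18962.0$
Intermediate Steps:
$q{\left(S,b \right)} = -10$ ($q{\left(S,b \right)} = -7 - 3 = -10$)
$g{\left(N \right)} = -36$ ($g{\left(N \right)} = 2 - 38 = -36$)
$k = -18965$ ($k = -36 - 18929 = -18965$)
$B{\left(a \right)} = \frac{a + \frac{1}{6 + a}}{2 a}$ ($B{\left(a \right)} = \frac{a + \frac{1}{a + 6}}{a + a} = \frac{a + \frac{1}{6 + a}}{2 a}$)
$c = -18961$ ($c = 4 - 18965 = -18961$)
$c - B{\left(-146 \right)} = -18961 - \frac{1 + \left(-146\right)^{2} + 6 \left(-146\right)}{2 \left(-146\right) \left(6 - 146\right)} = -18961 - \frac{1}{2} \left(- \frac{1}{146}\right) \frac{1}{-140} \left(1 + 21316 - 876\right) = -18961 - \frac{1}{2} \left(- \frac{1}{146}\right) \left(- \frac{1}{140}\right) 20441 = -18961 - \frac{20441}{40880} = - \frac{775146121}{40880}$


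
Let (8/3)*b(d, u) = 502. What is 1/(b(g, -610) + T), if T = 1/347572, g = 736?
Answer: 173786/32715215 ≈ 0.0053121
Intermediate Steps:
b(d, u) = 753/4 (b(d, u) = (3/8)*502 = 753/4)
T = 1/347572 ≈ 2.8771e-6
1/(b(g, -610) + T) = 1/(753/4 + 1/347572) = 1/(32715215/173786) = 173786/32715215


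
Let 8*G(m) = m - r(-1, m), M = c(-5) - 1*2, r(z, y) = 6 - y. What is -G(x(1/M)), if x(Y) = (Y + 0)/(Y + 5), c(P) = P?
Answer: 103/136 ≈ 0.75735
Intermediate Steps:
M = -7 (M = -5 - 1*2 = -5 - 2 = -7)
x(Y) = Y/(5 + Y)
G(m) = -3/4 + m/4 (G(m) = (m - (6 - m))/8 = (m + (-6 + m))/8 = (-6 + 2*m)/8 = -3/4 + m/4)
-G(x(1/M)) = -(-3/4 + (1/((-7)*(5 + 1/(-7))))/4) = -(-3/4 + (-1/(7*(5 - 1/7)))/4) = -(-3/4 + (-1/(7*34/7))/4) = -(-3/4 + (-1/7*7/34)/4) = -(-3/4 + (1/4)*(-1/34)) = -(-3/4 - 1/136) = -1*(-103/136) = 103/136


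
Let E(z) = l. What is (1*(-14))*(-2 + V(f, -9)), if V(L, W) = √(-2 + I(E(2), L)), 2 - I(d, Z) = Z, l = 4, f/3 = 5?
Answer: 28 - 14*I*√15 ≈ 28.0 - 54.222*I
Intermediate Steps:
f = 15 (f = 3*5 = 15)
E(z) = 4
I(d, Z) = 2 - Z
V(L, W) = √(-L) (V(L, W) = √(-2 + (2 - L)) = √(-L))
(1*(-14))*(-2 + V(f, -9)) = (1*(-14))*(-2 + √(-1*15)) = -14*(-2 + √(-15)) = -14*(-2 + I*√15) = 28 - 14*I*√15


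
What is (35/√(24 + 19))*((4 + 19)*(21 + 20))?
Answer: 33005*√43/43 ≈ 5033.2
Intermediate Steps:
(35/√(24 + 19))*((4 + 19)*(21 + 20)) = (35/√43)*(23*41) = ((√43/43)*35)*943 = (35*√43/43)*943 = 33005*√43/43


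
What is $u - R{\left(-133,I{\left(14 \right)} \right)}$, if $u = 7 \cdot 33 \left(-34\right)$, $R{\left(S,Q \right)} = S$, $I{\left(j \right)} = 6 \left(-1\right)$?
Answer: $-7721$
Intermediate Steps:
$I{\left(j \right)} = -6$
$u = -7854$ ($u = 231 \left(-34\right) = -7854$)
$u - R{\left(-133,I{\left(14 \right)} \right)} = -7854 - -133 = -7854 + 133 = -7721$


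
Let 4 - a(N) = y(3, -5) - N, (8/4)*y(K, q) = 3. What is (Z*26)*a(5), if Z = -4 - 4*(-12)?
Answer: 8580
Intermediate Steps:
y(K, q) = 3/2 (y(K, q) = (1/2)*3 = 3/2)
Z = 44 (Z = -4 + 48 = 44)
a(N) = 5/2 + N (a(N) = 4 - (3/2 - N) = 4 + (-3/2 + N) = 5/2 + N)
(Z*26)*a(5) = (44*26)*(5/2 + 5) = 1144*(15/2) = 8580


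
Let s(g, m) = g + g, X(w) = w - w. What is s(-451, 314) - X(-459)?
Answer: -902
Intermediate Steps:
X(w) = 0
s(g, m) = 2*g
s(-451, 314) - X(-459) = 2*(-451) - 1*0 = -902 + 0 = -902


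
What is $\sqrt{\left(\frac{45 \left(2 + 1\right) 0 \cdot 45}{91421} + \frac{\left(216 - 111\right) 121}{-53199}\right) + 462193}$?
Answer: $\frac{\sqrt{145340807061522}}{17733} \approx 679.85$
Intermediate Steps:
$\sqrt{\left(\frac{45 \left(2 + 1\right) 0 \cdot 45}{91421} + \frac{\left(216 - 111\right) 121}{-53199}\right) + 462193} = \sqrt{\left(45 \cdot 3 \cdot 0 \cdot 45 \cdot \frac{1}{91421} + 105 \cdot 121 \left(- \frac{1}{53199}\right)\right) + 462193} = \sqrt{\left(45 \cdot 0 \cdot 45 \cdot \frac{1}{91421} + 12705 \left(- \frac{1}{53199}\right)\right) + 462193} = \sqrt{\left(0 \cdot 45 \cdot \frac{1}{91421} - \frac{4235}{17733}\right) + 462193} = \sqrt{\left(0 \cdot \frac{1}{91421} - \frac{4235}{17733}\right) + 462193} = \sqrt{\left(0 - \frac{4235}{17733}\right) + 462193} = \sqrt{- \frac{4235}{17733} + 462193} = \sqrt{\frac{8196064234}{17733}} = \frac{\sqrt{145340807061522}}{17733}$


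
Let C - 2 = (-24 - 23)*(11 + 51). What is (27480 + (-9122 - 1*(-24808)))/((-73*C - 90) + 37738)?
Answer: 21583/125112 ≈ 0.17251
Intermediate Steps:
C = -2912 (C = 2 + (-24 - 23)*(11 + 51) = 2 - 47*62 = 2 - 2914 = -2912)
(27480 + (-9122 - 1*(-24808)))/((-73*C - 90) + 37738) = (27480 + (-9122 - 1*(-24808)))/((-73*(-2912) - 90) + 37738) = (27480 + (-9122 + 24808))/((212576 - 90) + 37738) = (27480 + 15686)/(212486 + 37738) = 43166/250224 = 43166*(1/250224) = 21583/125112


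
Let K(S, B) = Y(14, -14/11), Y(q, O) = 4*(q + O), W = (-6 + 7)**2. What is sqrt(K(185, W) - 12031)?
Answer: I*sqrt(1449591)/11 ≈ 109.45*I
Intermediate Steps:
W = 1 (W = 1**2 = 1)
Y(q, O) = 4*O + 4*q (Y(q, O) = 4*(O + q) = 4*O + 4*q)
K(S, B) = 560/11 (K(S, B) = 4*(-14/11) + 4*14 = 4*(-14*1/11) + 56 = 4*(-14/11) + 56 = -56/11 + 56 = 560/11)
sqrt(K(185, W) - 12031) = sqrt(560/11 - 12031) = sqrt(-131781/11) = I*sqrt(1449591)/11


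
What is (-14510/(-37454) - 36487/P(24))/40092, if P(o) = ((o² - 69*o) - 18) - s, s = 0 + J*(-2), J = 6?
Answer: 691170979/815371932024 ≈ 0.00084768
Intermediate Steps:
s = -12 (s = 0 + 6*(-2) = 0 - 12 = -12)
P(o) = -6 + o² - 69*o (P(o) = ((o² - 69*o) - 18) - 1*(-12) = (-18 + o² - 69*o) + 12 = -6 + o² - 69*o)
(-14510/(-37454) - 36487/P(24))/40092 = (-14510/(-37454) - 36487/(-6 + 24² - 69*24))/40092 = (-14510*(-1/37454) - 36487/(-6 + 576 - 1656))*(1/40092) = (7255/18727 - 36487/(-1086))*(1/40092) = (7255/18727 - 36487*(-1/1086))*(1/40092) = (7255/18727 + 36487/1086)*(1/40092) = (691170979/20337522)*(1/40092) = 691170979/815371932024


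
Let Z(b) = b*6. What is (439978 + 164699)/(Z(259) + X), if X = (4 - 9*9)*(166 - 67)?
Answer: -201559/2023 ≈ -99.634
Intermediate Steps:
Z(b) = 6*b
X = -7623 (X = (4 - 81)*99 = -77*99 = -7623)
(439978 + 164699)/(Z(259) + X) = (439978 + 164699)/(6*259 - 7623) = 604677/(1554 - 7623) = 604677/(-6069) = 604677*(-1/6069) = -201559/2023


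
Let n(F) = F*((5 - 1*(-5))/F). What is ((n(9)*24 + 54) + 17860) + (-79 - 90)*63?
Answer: 7507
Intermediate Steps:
n(F) = 10 (n(F) = F*((5 + 5)/F) = F*(10/F) = 10)
((n(9)*24 + 54) + 17860) + (-79 - 90)*63 = ((10*24 + 54) + 17860) + (-79 - 90)*63 = ((240 + 54) + 17860) - 169*63 = (294 + 17860) - 10647 = 18154 - 10647 = 7507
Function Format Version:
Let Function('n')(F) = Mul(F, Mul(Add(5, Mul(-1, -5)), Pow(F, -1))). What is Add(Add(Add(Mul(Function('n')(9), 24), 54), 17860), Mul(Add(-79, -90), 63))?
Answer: 7507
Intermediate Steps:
Function('n')(F) = 10 (Function('n')(F) = Mul(F, Mul(Add(5, 5), Pow(F, -1))) = Mul(F, Mul(10, Pow(F, -1))) = 10)
Add(Add(Add(Mul(Function('n')(9), 24), 54), 17860), Mul(Add(-79, -90), 63)) = Add(Add(Add(Mul(10, 24), 54), 17860), Mul(Add(-79, -90), 63)) = Add(Add(Add(240, 54), 17860), Mul(-169, 63)) = Add(Add(294, 17860), -10647) = Add(18154, -10647) = 7507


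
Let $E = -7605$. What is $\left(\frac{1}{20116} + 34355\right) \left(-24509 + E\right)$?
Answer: $- \frac{11096754751317}{10058} \approx -1.1033 \cdot 10^{9}$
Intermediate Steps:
$\left(\frac{1}{20116} + 34355\right) \left(-24509 + E\right) = \left(\frac{1}{20116} + 34355\right) \left(-24509 - 7605\right) = \left(\frac{1}{20116} + 34355\right) \left(-32114\right) = \frac{691085181}{20116} \left(-32114\right) = - \frac{11096754751317}{10058}$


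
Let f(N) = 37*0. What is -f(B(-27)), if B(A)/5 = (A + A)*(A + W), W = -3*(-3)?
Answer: 0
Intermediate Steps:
W = 9
B(A) = 10*A*(9 + A) (B(A) = 5*((A + A)*(A + 9)) = 5*((2*A)*(9 + A)) = 5*(2*A*(9 + A)) = 10*A*(9 + A))
f(N) = 0
-f(B(-27)) = -1*0 = 0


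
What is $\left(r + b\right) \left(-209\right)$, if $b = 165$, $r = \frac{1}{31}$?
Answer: $- \frac{1069244}{31} \approx -34492.0$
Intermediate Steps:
$r = \frac{1}{31} \approx 0.032258$
$\left(r + b\right) \left(-209\right) = \left(\frac{1}{31} + 165\right) \left(-209\right) = \frac{5116}{31} \left(-209\right) = - \frac{1069244}{31}$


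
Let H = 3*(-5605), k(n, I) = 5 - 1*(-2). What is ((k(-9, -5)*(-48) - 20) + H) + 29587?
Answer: 12416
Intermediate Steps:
k(n, I) = 7 (k(n, I) = 5 + 2 = 7)
H = -16815
((k(-9, -5)*(-48) - 20) + H) + 29587 = ((7*(-48) - 20) - 16815) + 29587 = ((-336 - 20) - 16815) + 29587 = (-356 - 16815) + 29587 = -17171 + 29587 = 12416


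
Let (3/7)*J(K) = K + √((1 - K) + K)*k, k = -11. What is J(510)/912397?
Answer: 3493/2737191 ≈ 0.0012761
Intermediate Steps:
J(K) = -77/3 + 7*K/3 (J(K) = 7*(K + √((1 - K) + K)*(-11))/3 = 7*(K + √1*(-11))/3 = 7*(K + 1*(-11))/3 = 7*(K - 11)/3 = 7*(-11 + K)/3 = -77/3 + 7*K/3)
J(510)/912397 = (-77/3 + (7/3)*510)/912397 = (-77/3 + 1190)*(1/912397) = (3493/3)*(1/912397) = 3493/2737191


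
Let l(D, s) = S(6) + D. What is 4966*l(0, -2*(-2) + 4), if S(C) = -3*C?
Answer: -89388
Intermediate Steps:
l(D, s) = -18 + D (l(D, s) = -3*6 + D = -18 + D)
4966*l(0, -2*(-2) + 4) = 4966*(-18 + 0) = 4966*(-18) = -89388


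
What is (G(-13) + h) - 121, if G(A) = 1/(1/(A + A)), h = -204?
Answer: -351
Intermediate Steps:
G(A) = 2*A (G(A) = 1/(1/(2*A)) = 2*A)
(G(-13) + h) - 121 = (2*(-13) - 204) - 121 = (-26 - 204) - 121 = -230 - 121 = -351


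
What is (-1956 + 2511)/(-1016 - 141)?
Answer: -555/1157 ≈ -0.47969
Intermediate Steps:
(-1956 + 2511)/(-1016 - 141) = 555/(-1157) = 555*(-1/1157) = -555/1157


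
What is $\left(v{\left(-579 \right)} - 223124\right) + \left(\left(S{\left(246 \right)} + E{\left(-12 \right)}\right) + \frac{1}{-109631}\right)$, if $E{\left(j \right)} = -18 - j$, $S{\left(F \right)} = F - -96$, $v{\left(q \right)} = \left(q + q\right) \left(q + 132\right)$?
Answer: $\frac{32323384777}{109631} \approx 2.9484 \cdot 10^{5}$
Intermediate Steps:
$v{\left(q \right)} = 2 q \left(132 + q\right)$
$S{\left(F \right)} = 96 + F$ ($S{\left(F \right)} = F + 96 = 96 + F$)
$\left(v{\left(-579 \right)} - 223124\right) + \left(\left(S{\left(246 \right)} + E{\left(-12 \right)}\right) + \frac{1}{-109631}\right) = \left(2 \left(-579\right) \left(132 - 579\right) - 223124\right) + \left(\left(\left(96 + 246\right) - 6\right) + \frac{1}{-109631}\right) = \left(2 \left(-579\right) \left(-447\right) - 223124\right) + \left(\left(342 + \left(-18 + 12\right)\right) - \frac{1}{109631}\right) = \left(517626 - 223124\right) + \left(\left(342 - 6\right) - \frac{1}{109631}\right) = 294502 + \left(336 - \frac{1}{109631}\right) = 294502 + \frac{36836015}{109631} = \frac{32323384777}{109631}$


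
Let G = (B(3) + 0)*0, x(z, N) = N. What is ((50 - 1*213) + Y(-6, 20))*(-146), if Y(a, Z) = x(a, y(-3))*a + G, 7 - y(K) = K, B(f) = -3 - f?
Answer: 32558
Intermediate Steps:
y(K) = 7 - K
G = 0 (G = ((-3 - 1*3) + 0)*0 = ((-3 - 3) + 0)*0 = (-6 + 0)*0 = -6*0 = 0)
Y(a, Z) = 10*a (Y(a, Z) = (7 - 1*(-3))*a + 0 = (7 + 3)*a + 0 = 10*a + 0 = 10*a)
((50 - 1*213) + Y(-6, 20))*(-146) = ((50 - 1*213) + 10*(-6))*(-146) = ((50 - 213) - 60)*(-146) = (-163 - 60)*(-146) = -223*(-146) = 32558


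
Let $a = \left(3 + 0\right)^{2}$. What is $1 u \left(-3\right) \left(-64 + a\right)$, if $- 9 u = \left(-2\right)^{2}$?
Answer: $- \frac{220}{3} \approx -73.333$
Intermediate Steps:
$a = 9$ ($a = 3^{2} = 9$)
$u = - \frac{4}{9}$ ($u = - \frac{\left(-2\right)^{2}}{9} = \left(- \frac{1}{9}\right) 4 = - \frac{4}{9} \approx -0.44444$)
$1 u \left(-3\right) \left(-64 + a\right) = 1 \left(- \frac{4}{9}\right) \left(-3\right) \left(-64 + 9\right) = \left(- \frac{4}{9}\right) \left(-3\right) \left(-55\right) = \frac{4}{3} \left(-55\right) = - \frac{220}{3}$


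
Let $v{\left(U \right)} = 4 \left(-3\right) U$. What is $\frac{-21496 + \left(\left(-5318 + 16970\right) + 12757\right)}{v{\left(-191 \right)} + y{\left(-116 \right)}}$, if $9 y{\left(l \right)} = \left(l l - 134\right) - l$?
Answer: $\frac{26217}{34066} \approx 0.76959$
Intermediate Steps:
$y{\left(l \right)} = - \frac{134}{9} - \frac{l}{9} + \frac{l^{2}}{9}$ ($y{\left(l \right)} = \frac{\left(l l - 134\right) - l}{9} = \frac{\left(l^{2} - 134\right) - l}{9} = \frac{\left(-134 + l^{2}\right) - l}{9} = \frac{-134 + l^{2} - l}{9} = - \frac{134}{9} - \frac{l}{9} + \frac{l^{2}}{9}$)
$v{\left(U \right)} = - 12 U$
$\frac{-21496 + \left(\left(-5318 + 16970\right) + 12757\right)}{v{\left(-191 \right)} + y{\left(-116 \right)}} = \frac{-21496 + \left(\left(-5318 + 16970\right) + 12757\right)}{\left(-12\right) \left(-191\right) - \left(2 - \frac{13456}{9}\right)} = \frac{-21496 + \left(11652 + 12757\right)}{2292 + \left(- \frac{134}{9} + \frac{116}{9} + \frac{1}{9} \cdot 13456\right)} = \frac{-21496 + 24409}{2292 + \left(- \frac{134}{9} + \frac{116}{9} + \frac{13456}{9}\right)} = \frac{2913}{2292 + \frac{13438}{9}} = \frac{2913}{\frac{34066}{9}} = 2913 \cdot \frac{9}{34066} = \frac{26217}{34066}$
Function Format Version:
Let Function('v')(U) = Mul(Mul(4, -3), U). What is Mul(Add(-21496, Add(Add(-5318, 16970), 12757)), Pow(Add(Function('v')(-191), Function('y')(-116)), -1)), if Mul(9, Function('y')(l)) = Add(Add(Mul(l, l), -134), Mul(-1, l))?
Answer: Rational(26217, 34066) ≈ 0.76959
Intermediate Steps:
Function('y')(l) = Add(Rational(-134, 9), Mul(Rational(-1, 9), l), Mul(Rational(1, 9), Pow(l, 2))) (Function('y')(l) = Mul(Rational(1, 9), Add(Add(Mul(l, l), -134), Mul(-1, l))) = Mul(Rational(1, 9), Add(Add(Pow(l, 2), -134), Mul(-1, l))) = Mul(Rational(1, 9), Add(Add(-134, Pow(l, 2)), Mul(-1, l))) = Mul(Rational(1, 9), Add(-134, Pow(l, 2), Mul(-1, l))) = Add(Rational(-134, 9), Mul(Rational(-1, 9), l), Mul(Rational(1, 9), Pow(l, 2))))
Function('v')(U) = Mul(-12, U)
Mul(Add(-21496, Add(Add(-5318, 16970), 12757)), Pow(Add(Function('v')(-191), Function('y')(-116)), -1)) = Mul(Add(-21496, Add(Add(-5318, 16970), 12757)), Pow(Add(Mul(-12, -191), Add(Rational(-134, 9), Mul(Rational(-1, 9), -116), Mul(Rational(1, 9), Pow(-116, 2)))), -1)) = Mul(Add(-21496, Add(11652, 12757)), Pow(Add(2292, Add(Rational(-134, 9), Rational(116, 9), Mul(Rational(1, 9), 13456))), -1)) = Mul(Add(-21496, 24409), Pow(Add(2292, Add(Rational(-134, 9), Rational(116, 9), Rational(13456, 9))), -1)) = Mul(2913, Pow(Add(2292, Rational(13438, 9)), -1)) = Mul(2913, Pow(Rational(34066, 9), -1)) = Mul(2913, Rational(9, 34066)) = Rational(26217, 34066)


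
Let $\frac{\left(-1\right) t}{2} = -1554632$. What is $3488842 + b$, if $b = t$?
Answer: $6598106$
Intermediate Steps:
$t = 3109264$ ($t = \left(-2\right) \left(-1554632\right) = 3109264$)
$b = 3109264$
$3488842 + b = 3488842 + 3109264 = 6598106$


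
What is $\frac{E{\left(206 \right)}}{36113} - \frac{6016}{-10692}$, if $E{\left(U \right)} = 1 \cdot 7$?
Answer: $\frac{705619}{1253637} \approx 0.56286$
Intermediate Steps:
$E{\left(U \right)} = 7$
$\frac{E{\left(206 \right)}}{36113} - \frac{6016}{-10692} = \frac{7}{36113} - \frac{6016}{-10692} = 7 \cdot \frac{1}{36113} - - \frac{1504}{2673} = \frac{1}{5159} + \frac{1504}{2673} = \frac{705619}{1253637}$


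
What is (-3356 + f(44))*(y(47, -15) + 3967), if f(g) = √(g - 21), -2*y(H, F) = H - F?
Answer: -13209216 + 3936*√23 ≈ -1.3190e+7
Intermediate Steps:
y(H, F) = F/2 - H/2 (y(H, F) = -(H - F)/2 = F/2 - H/2)
f(g) = √(-21 + g)
(-3356 + f(44))*(y(47, -15) + 3967) = (-3356 + √(-21 + 44))*(((½)*(-15) - ½*47) + 3967) = (-3356 + √23)*((-15/2 - 47/2) + 3967) = (-3356 + √23)*(-31 + 3967) = (-3356 + √23)*3936 = -13209216 + 3936*√23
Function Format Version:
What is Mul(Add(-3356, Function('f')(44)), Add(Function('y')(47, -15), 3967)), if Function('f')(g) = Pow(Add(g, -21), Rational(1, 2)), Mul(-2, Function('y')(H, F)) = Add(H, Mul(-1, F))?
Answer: Add(-13209216, Mul(3936, Pow(23, Rational(1, 2)))) ≈ -1.3190e+7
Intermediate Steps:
Function('y')(H, F) = Add(Mul(Rational(1, 2), F), Mul(Rational(-1, 2), H)) (Function('y')(H, F) = Mul(Rational(-1, 2), Add(H, Mul(-1, F))) = Add(Mul(Rational(1, 2), F), Mul(Rational(-1, 2), H)))
Function('f')(g) = Pow(Add(-21, g), Rational(1, 2))
Mul(Add(-3356, Function('f')(44)), Add(Function('y')(47, -15), 3967)) = Mul(Add(-3356, Pow(Add(-21, 44), Rational(1, 2))), Add(Add(Mul(Rational(1, 2), -15), Mul(Rational(-1, 2), 47)), 3967)) = Mul(Add(-3356, Pow(23, Rational(1, 2))), Add(Add(Rational(-15, 2), Rational(-47, 2)), 3967)) = Mul(Add(-3356, Pow(23, Rational(1, 2))), Add(-31, 3967)) = Mul(Add(-3356, Pow(23, Rational(1, 2))), 3936) = Add(-13209216, Mul(3936, Pow(23, Rational(1, 2))))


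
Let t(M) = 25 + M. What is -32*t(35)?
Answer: -1920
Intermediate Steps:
-32*t(35) = -32*(25 + 35) = -32*60 = -1920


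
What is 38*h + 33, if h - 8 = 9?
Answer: 679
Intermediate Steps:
h = 17 (h = 8 + 9 = 17)
38*h + 33 = 38*17 + 33 = 646 + 33 = 679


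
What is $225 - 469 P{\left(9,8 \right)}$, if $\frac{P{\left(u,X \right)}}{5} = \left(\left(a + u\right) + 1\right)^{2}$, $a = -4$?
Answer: $-84195$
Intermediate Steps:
$P{\left(u,X \right)} = 5 \left(-3 + u\right)^{2}$ ($P{\left(u,X \right)} = 5 \left(\left(-4 + u\right) + 1\right)^{2} = 5 \left(-3 + u\right)^{2}$)
$225 - 469 P{\left(9,8 \right)} = 225 - 469 \cdot 5 \left(-3 + 9\right)^{2} = 225 - 469 \cdot 5 \cdot 6^{2} = 225 - 469 \cdot 5 \cdot 36 = 225 - 84420 = -84195$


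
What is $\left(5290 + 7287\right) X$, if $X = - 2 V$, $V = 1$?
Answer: $-25154$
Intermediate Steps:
$X = -2$ ($X = \left(-2\right) 1 = -2$)
$\left(5290 + 7287\right) X = \left(5290 + 7287\right) \left(-2\right) = 12577 \left(-2\right) = -25154$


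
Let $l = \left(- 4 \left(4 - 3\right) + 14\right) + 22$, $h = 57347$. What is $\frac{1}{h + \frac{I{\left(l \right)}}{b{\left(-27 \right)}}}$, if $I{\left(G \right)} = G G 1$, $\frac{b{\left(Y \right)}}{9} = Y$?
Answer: $\frac{243}{13934297} \approx 1.7439 \cdot 10^{-5}$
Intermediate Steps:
$b{\left(Y \right)} = 9 Y$
$l = 32$ ($l = \left(\left(-4\right) 1 + 14\right) + 22 = \left(-4 + 14\right) + 22 = 10 + 22 = 32$)
$I{\left(G \right)} = G^{2}$ ($I{\left(G \right)} = G^{2} \cdot 1 = G^{2}$)
$\frac{1}{h + \frac{I{\left(l \right)}}{b{\left(-27 \right)}}} = \frac{1}{57347 + \frac{32^{2}}{9 \left(-27\right)}} = \frac{1}{57347 + \frac{1024}{-243}} = \frac{1}{57347 + 1024 \left(- \frac{1}{243}\right)} = \frac{1}{57347 - \frac{1024}{243}} = \frac{1}{\frac{13934297}{243}} = \frac{243}{13934297}$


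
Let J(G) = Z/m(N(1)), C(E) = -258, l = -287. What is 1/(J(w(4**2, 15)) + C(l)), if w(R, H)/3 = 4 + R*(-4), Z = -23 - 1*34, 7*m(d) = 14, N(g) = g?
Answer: -2/573 ≈ -0.0034904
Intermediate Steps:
m(d) = 2 (m(d) = (1/7)*14 = 2)
Z = -57 (Z = -23 - 34 = -57)
w(R, H) = 12 - 12*R (w(R, H) = 3*(4 + R*(-4)) = 3*(4 - 4*R) = 12 - 12*R)
J(G) = -57/2
1/(J(w(4**2, 15)) + C(l)) = 1/(-57/2 - 258) = 1/(-573/2) = -2/573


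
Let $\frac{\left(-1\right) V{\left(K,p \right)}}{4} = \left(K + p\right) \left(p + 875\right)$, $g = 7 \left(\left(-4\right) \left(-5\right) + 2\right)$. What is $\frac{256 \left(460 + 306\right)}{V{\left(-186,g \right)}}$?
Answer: $\frac{1532}{1029} \approx 1.4888$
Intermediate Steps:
$g = 154$ ($g = 7 \left(20 + 2\right) = 7 \cdot 22 = 154$)
$V{\left(K,p \right)} = - 4 \left(875 + p\right) \left(K + p\right)$ ($V{\left(K,p \right)} = - 4 \left(K + p\right) \left(p + 875\right) = - 4 \left(K + p\right) \left(875 + p\right) = - 4 \left(875 + p\right) \left(K + p\right)$)
$\frac{256 \left(460 + 306\right)}{V{\left(-186,g \right)}} = \frac{256 \left(460 + 306\right)}{\left(-3500\right) \left(-186\right) - 539000 - 4 \cdot 154^{2} - \left(-744\right) 154} = \frac{256 \cdot 766}{651000 - 539000 - 94864 + 114576} = \frac{196096}{651000 - 539000 - 94864 + 114576} = \frac{196096}{131712} = 196096 \cdot \frac{1}{131712} = \frac{1532}{1029}$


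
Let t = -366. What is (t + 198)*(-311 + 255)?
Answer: 9408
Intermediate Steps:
(t + 198)*(-311 + 255) = (-366 + 198)*(-311 + 255) = -168*(-56) = 9408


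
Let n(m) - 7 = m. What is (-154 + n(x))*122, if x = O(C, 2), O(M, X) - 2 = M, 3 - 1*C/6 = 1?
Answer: -16226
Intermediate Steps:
C = 12 (C = 18 - 6*1 = 18 - 6 = 12)
O(M, X) = 2 + M
x = 14 (x = 2 + 12 = 14)
n(m) = 7 + m
(-154 + n(x))*122 = (-154 + (7 + 14))*122 = (-154 + 21)*122 = -133*122 = -16226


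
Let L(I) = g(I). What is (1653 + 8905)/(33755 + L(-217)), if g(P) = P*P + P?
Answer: 10558/80627 ≈ 0.13095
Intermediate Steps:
g(P) = P + P² (g(P) = P² + P = P + P²)
L(I) = I*(1 + I)
(1653 + 8905)/(33755 + L(-217)) = (1653 + 8905)/(33755 - 217*(1 - 217)) = 10558/(33755 - 217*(-216)) = 10558/(33755 + 46872) = 10558/80627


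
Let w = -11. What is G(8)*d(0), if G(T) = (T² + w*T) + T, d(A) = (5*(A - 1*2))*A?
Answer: 0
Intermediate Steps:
d(A) = A*(-10 + 5*A) (d(A) = (5*(A - 2))*A = (5*(-2 + A))*A = (-10 + 5*A)*A = A*(-10 + 5*A))
G(T) = T² - 10*T (G(T) = (T² - 11*T) + T = T² - 10*T)
G(8)*d(0) = (8*(-10 + 8))*(5*0*(-2 + 0)) = (8*(-2))*(5*0*(-2)) = -16*0 = 0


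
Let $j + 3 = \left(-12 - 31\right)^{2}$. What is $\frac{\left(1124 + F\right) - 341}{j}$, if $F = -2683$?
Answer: $- \frac{950}{923} \approx -1.0293$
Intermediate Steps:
$j = 1846$ ($j = -3 + \left(-12 - 31\right)^{2} = -3 + \left(-43\right)^{2} = -3 + 1849 = 1846$)
$\frac{\left(1124 + F\right) - 341}{j} = \frac{\left(1124 - 2683\right) - 341}{1846} = \left(-1559 - 341\right) \frac{1}{1846} = \left(-1900\right) \frac{1}{1846} = - \frac{950}{923}$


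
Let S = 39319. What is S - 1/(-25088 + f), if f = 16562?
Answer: 335233795/8526 ≈ 39319.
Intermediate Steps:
S - 1/(-25088 + f) = 39319 - 1/(-25088 + 16562) = 39319 - 1/(-8526) = 39319 - 1*(-1/8526) = 39319 + 1/8526 = 335233795/8526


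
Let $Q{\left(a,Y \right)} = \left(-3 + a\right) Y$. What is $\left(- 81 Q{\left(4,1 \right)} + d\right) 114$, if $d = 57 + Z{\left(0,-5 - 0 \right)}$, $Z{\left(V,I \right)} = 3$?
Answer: $-2394$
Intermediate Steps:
$Q{\left(a,Y \right)} = Y \left(-3 + a\right)$
$d = 60$ ($d = 57 + 3 = 60$)
$\left(- 81 Q{\left(4,1 \right)} + d\right) 114 = \left(- 81 \cdot 1 \left(-3 + 4\right) + 60\right) 114 = \left(- 81 \cdot 1 \cdot 1 + 60\right) 114 = \left(\left(-81\right) 1 + 60\right) 114 = \left(-81 + 60\right) 114 = \left(-21\right) 114 = -2394$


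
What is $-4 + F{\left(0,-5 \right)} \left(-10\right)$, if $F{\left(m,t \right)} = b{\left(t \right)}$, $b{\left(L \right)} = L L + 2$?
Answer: $-274$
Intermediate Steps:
$b{\left(L \right)} = 2 + L^{2}$ ($b{\left(L \right)} = L^{2} + 2 = 2 + L^{2}$)
$F{\left(m,t \right)} = 2 + t^{2}$
$-4 + F{\left(0,-5 \right)} \left(-10\right) = -4 + \left(2 + \left(-5\right)^{2}\right) \left(-10\right) = -4 + \left(2 + 25\right) \left(-10\right) = -4 + 27 \left(-10\right) = -4 - 270 = -274$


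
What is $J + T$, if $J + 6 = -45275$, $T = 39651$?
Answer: $-5630$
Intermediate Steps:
$J = -45281$ ($J = -6 - 45275 = -45281$)
$J + T = -45281 + 39651 = -5630$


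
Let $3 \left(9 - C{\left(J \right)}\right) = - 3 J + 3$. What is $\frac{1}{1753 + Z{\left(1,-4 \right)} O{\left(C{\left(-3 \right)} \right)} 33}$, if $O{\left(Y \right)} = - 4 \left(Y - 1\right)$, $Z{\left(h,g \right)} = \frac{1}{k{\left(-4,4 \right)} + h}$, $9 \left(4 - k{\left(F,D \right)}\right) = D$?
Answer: $\frac{41}{67121} \approx 0.00061084$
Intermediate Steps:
$C{\left(J \right)} = 8 + J$ ($C{\left(J \right)} = 9 - \frac{- 3 J + 3}{3} = 9 - \frac{3 - 3 J}{3} = 9 + \left(-1 + J\right) = 8 + J$)
$k{\left(F,D \right)} = 4 - \frac{D}{9}$
$Z{\left(h,g \right)} = \frac{1}{\frac{32}{9} + h}$ ($Z{\left(h,g \right)} = \frac{1}{\left(4 - \frac{4}{9}\right) + h} = \frac{1}{\frac{32}{9} + h}$)
$O{\left(Y \right)} = 4 - 4 Y$ ($O{\left(Y \right)} = - 4 \left(-1 + Y\right) = 4 - 4 Y$)
$\frac{1}{1753 + Z{\left(1,-4 \right)} O{\left(C{\left(-3 \right)} \right)} 33} = \frac{1}{1753 + \frac{9}{32 + 9 \cdot 1} \left(4 - 4 \left(8 - 3\right)\right) 33} = \frac{1}{1753 + \frac{9}{32 + 9} \left(4 - 20\right) 33} = \frac{1}{1753 + \frac{9}{41} \left(4 - 20\right) 33} = \frac{1}{1753 + 9 \cdot \frac{1}{41} \left(-16\right) 33} = \frac{1}{1753 + \frac{9}{41} \left(-16\right) 33} = \frac{1}{1753 - \frac{4752}{41}} = \frac{1}{\frac{67121}{41}} = \frac{41}{67121}$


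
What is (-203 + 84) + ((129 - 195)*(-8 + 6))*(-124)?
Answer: -16487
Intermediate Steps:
(-203 + 84) + ((129 - 195)*(-8 + 6))*(-124) = -119 - 66*(-2)*(-124) = -119 + 132*(-124) = -119 - 16368 = -16487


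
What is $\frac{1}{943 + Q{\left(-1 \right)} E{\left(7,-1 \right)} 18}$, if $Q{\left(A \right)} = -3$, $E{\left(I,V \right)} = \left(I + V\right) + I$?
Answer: $\frac{1}{241} \approx 0.0041494$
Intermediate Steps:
$E{\left(I,V \right)} = V + 2 I$
$\frac{1}{943 + Q{\left(-1 \right)} E{\left(7,-1 \right)} 18} = \frac{1}{943 + - 3 \left(-1 + 2 \cdot 7\right) 18} = \frac{1}{943 + - 3 \left(-1 + 14\right) 18} = \frac{1}{943 + \left(-3\right) 13 \cdot 18} = \frac{1}{943 - 702} = \frac{1}{241}$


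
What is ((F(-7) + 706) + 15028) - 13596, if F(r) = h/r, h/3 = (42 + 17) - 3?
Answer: 2114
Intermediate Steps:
h = 168 (h = 3*((42 + 17) - 3) = 3*(59 - 3) = 3*56 = 168)
F(r) = 168/r
((F(-7) + 706) + 15028) - 13596 = ((168/(-7) + 706) + 15028) - 13596 = ((168*(-⅐) + 706) + 15028) - 13596 = ((-24 + 706) + 15028) - 13596 = (682 + 15028) - 13596 = 15710 - 13596 = 2114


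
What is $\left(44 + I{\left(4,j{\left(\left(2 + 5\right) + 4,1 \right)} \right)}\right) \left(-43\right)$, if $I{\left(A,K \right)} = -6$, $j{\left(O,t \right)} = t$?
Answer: $-1634$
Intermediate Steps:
$\left(44 + I{\left(4,j{\left(\left(2 + 5\right) + 4,1 \right)} \right)}\right) \left(-43\right) = \left(44 - 6\right) \left(-43\right) = 38 \left(-43\right) = -1634$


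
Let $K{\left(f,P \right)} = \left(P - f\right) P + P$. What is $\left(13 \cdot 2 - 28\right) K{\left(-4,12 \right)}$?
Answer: $-408$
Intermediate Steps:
$K{\left(f,P \right)} = P + P \left(P - f\right)$ ($K{\left(f,P \right)} = P \left(P - f\right) + P = P + P \left(P - f\right)$)
$\left(13 \cdot 2 - 28\right) K{\left(-4,12 \right)} = \left(13 \cdot 2 - 28\right) 12 \left(1 + 12 - -4\right) = \left(26 - 28\right) 12 \left(1 + 12 + 4\right) = - 2 \cdot 12 \cdot 17 = \left(-2\right) 204 = -408$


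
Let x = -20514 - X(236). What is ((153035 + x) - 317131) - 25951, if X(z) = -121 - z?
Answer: -210204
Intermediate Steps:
x = -20157 (x = -20514 - (-121 - 1*236) = -20514 - (-121 - 236) = -20514 - 1*(-357) = -20514 + 357 = -20157)
((153035 + x) - 317131) - 25951 = ((153035 - 20157) - 317131) - 25951 = (132878 - 317131) - 25951 = -184253 - 25951 = -210204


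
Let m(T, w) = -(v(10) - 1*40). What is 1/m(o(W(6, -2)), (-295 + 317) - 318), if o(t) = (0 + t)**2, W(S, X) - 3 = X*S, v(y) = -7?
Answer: 1/47 ≈ 0.021277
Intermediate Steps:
W(S, X) = 3 + S*X (W(S, X) = 3 + X*S = 3 + S*X)
o(t) = t**2
m(T, w) = 47 (m(T, w) = -(-7 - 1*40) = -(-7 - 40) = -1*(-47) = 47)
1/m(o(W(6, -2)), (-295 + 317) - 318) = 1/47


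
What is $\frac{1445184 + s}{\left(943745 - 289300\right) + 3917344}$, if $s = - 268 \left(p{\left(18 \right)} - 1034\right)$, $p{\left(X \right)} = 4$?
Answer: $\frac{1721224}{4571789} \approx 0.37649$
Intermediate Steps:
$s = 276040$ ($s = - 268 \left(4 - 1034\right) = \left(-268\right) \left(-1030\right) = 276040$)
$\frac{1445184 + s}{\left(943745 - 289300\right) + 3917344} = \frac{1445184 + 276040}{\left(943745 - 289300\right) + 3917344} = \frac{1721224}{\left(943745 - 289300\right) + 3917344} = \frac{1721224}{654445 + 3917344} = \frac{1721224}{4571789}$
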